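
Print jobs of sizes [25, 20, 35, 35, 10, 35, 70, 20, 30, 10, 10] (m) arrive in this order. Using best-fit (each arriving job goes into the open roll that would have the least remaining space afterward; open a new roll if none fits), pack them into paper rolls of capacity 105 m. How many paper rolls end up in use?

  25 → roll 1 (new)  [load 25/105]
  20 → roll 1  [load 45/105]
  35 → roll 1  [load 80/105]
  35 → roll 2 (new)  [load 35/105]
  10 → roll 1  [load 90/105]
  35 → roll 2  [load 70/105]
  70 → roll 3 (new)  [load 70/105]
  20 → roll 2  [load 90/105]
  30 → roll 3  [load 100/105]
  10 → roll 1  [load 100/105]
  10 → roll 2  [load 100/105]
3 paper rolls opened.

3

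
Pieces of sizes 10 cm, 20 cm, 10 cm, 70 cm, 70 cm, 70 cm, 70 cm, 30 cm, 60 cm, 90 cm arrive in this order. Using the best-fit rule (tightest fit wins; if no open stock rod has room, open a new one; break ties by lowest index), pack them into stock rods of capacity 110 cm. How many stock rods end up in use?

  10 → stock rod 1 (new)  [load 10/110]
  20 → stock rod 1  [load 30/110]
  10 → stock rod 1  [load 40/110]
  70 → stock rod 1  [load 110/110]
  70 → stock rod 2 (new)  [load 70/110]
  70 → stock rod 3 (new)  [load 70/110]
  70 → stock rod 4 (new)  [load 70/110]
  30 → stock rod 2  [load 100/110]
  60 → stock rod 5 (new)  [load 60/110]
  90 → stock rod 6 (new)  [load 90/110]
6 stock rods opened.

6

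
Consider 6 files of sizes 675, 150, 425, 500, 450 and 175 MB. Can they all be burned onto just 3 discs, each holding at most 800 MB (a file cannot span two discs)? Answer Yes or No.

Total = 2375 MB; ⌈2375/800⌉ = 3.
4 files each exceed half the capacity and cannot share a disc, forcing at least 4 discs.
At least 4 discs are required, but only 3 are allowed.

No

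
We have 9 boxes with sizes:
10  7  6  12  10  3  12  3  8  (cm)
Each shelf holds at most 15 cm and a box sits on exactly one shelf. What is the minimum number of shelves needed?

6

Total = 12 + 12 + 10 + 10 + 8 + 7 + 6 + 3 + 3 = 71 cm.
Lower bound: ⌈71/15⌉ = 5 shelves.
A packing using 6 shelves:
  shelf 1: 12 + 3 = 15
  shelf 2: 12 + 3 = 15
  shelf 3: 10 = 10
  shelf 4: 10 = 10
  shelf 5: 8 + 7 = 15
  shelf 6: 6 = 6
No arrangement into 5 shelves stays within capacity, so 6 is optimal.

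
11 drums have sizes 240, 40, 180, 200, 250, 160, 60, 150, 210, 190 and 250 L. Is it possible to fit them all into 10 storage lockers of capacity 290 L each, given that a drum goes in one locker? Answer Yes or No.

A valid assignment using 9 storage lockers:
  locker 1: 250 + 40 = 290
  locker 2: 250 = 250
  locker 3: 240 = 240
  locker 4: 210 + 60 = 270
  locker 5: 200 = 200
  locker 6: 190 = 190
  locker 7: 180 = 180
  locker 8: 160 = 160
  locker 9: 150 = 150
That uses only 9 ≤ 10, so 10 storage lockers are enough.

Yes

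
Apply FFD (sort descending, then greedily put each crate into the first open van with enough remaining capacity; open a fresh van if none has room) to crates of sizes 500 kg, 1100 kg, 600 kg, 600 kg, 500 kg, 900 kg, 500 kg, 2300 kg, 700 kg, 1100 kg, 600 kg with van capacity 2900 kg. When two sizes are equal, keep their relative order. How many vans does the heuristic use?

4

Sorted descending: 2300, 1100, 1100, 900, 700, 600, 600, 600, 500, 500, 500.
  2300 → van 1 (new)  [load 2300/2900]
  1100 → van 2 (new)  [load 1100/2900]
  1100 → van 2  [load 2200/2900]
  900 → van 3 (new)  [load 900/2900]
  700 → van 2  [load 2900/2900]
  600 → van 1  [load 2900/2900]
  600 → van 3  [load 1500/2900]
  600 → van 3  [load 2100/2900]
  500 → van 3  [load 2600/2900]
  500 → van 4 (new)  [load 500/2900]
  500 → van 4  [load 1000/2900]
4 vans opened.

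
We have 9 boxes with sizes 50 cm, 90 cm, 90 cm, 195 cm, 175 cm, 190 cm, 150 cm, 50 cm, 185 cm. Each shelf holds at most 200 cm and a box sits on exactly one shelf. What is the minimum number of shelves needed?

7

Total = 195 + 190 + 185 + 175 + 150 + 90 + 90 + 50 + 50 = 1175 cm.
Lower bound: ⌈1175/200⌉ = 6 shelves.
A packing using 7 shelves:
  shelf 1: 195 = 195
  shelf 2: 190 = 190
  shelf 3: 185 = 185
  shelf 4: 175 = 175
  shelf 5: 150 + 50 = 200
  shelf 6: 90 + 90 = 180
  shelf 7: 50 = 50
No arrangement into 6 shelves stays within capacity, so 7 is optimal.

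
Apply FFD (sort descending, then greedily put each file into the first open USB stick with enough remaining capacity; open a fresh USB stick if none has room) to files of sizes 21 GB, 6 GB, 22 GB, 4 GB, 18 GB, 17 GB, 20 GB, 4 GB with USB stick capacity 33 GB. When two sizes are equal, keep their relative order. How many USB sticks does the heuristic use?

Sorted descending: 22, 21, 20, 18, 17, 6, 4, 4.
  22 → USB stick 1 (new)  [load 22/33]
  21 → USB stick 2 (new)  [load 21/33]
  20 → USB stick 3 (new)  [load 20/33]
  18 → USB stick 4 (new)  [load 18/33]
  17 → USB stick 5 (new)  [load 17/33]
  6 → USB stick 1  [load 28/33]
  4 → USB stick 1  [load 32/33]
  4 → USB stick 2  [load 25/33]
5 USB sticks opened.

5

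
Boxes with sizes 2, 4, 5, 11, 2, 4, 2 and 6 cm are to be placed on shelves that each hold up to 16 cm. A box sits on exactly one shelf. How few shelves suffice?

3

Total = 11 + 6 + 5 + 4 + 4 + 2 + 2 + 2 = 36 cm.
Lower bound: ⌈36/16⌉ = 3 shelves.
A packing using 3 shelves:
  shelf 1: 11 + 5 = 16
  shelf 2: 6 + 4 + 4 + 2 = 16
  shelf 3: 2 + 2 = 4
This matches the lower bound, so 3 is optimal.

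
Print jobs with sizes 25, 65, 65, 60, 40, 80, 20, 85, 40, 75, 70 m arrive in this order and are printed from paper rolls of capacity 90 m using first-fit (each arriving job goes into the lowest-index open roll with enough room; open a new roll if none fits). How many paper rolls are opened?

8

  25 → roll 1 (new)  [load 25/90]
  65 → roll 1  [load 90/90]
  65 → roll 2 (new)  [load 65/90]
  60 → roll 3 (new)  [load 60/90]
  40 → roll 4 (new)  [load 40/90]
  80 → roll 5 (new)  [load 80/90]
  20 → roll 2  [load 85/90]
  85 → roll 6 (new)  [load 85/90]
  40 → roll 4  [load 80/90]
  75 → roll 7 (new)  [load 75/90]
  70 → roll 8 (new)  [load 70/90]
8 paper rolls opened.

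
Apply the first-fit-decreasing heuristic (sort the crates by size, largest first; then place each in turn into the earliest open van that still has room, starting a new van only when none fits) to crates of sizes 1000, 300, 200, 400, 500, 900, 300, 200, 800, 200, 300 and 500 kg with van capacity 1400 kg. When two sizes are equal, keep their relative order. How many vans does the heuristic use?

5

Sorted descending: 1000, 900, 800, 500, 500, 400, 300, 300, 300, 200, 200, 200.
  1000 → van 1 (new)  [load 1000/1400]
  900 → van 2 (new)  [load 900/1400]
  800 → van 3 (new)  [load 800/1400]
  500 → van 2  [load 1400/1400]
  500 → van 3  [load 1300/1400]
  400 → van 1  [load 1400/1400]
  300 → van 4 (new)  [load 300/1400]
  300 → van 4  [load 600/1400]
  300 → van 4  [load 900/1400]
  200 → van 4  [load 1100/1400]
  200 → van 4  [load 1300/1400]
  200 → van 5 (new)  [load 200/1400]
5 vans opened.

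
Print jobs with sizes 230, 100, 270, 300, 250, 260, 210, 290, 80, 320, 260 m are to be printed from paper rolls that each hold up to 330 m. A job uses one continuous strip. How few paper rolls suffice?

Total = 320 + 300 + 290 + 270 + 260 + 260 + 250 + 230 + 210 + 100 + 80 = 2570 m.
Lower bound: ⌈2570/330⌉ = 8 paper rolls.
Also, 9 print jobs each exceed 165 m, and no two of those can share a roll, so at least 9 paper rolls are needed.
A packing using 9 paper rolls:
  roll 1: 320 = 320
  roll 2: 300 = 300
  roll 3: 290 = 290
  roll 4: 270 = 270
  roll 5: 260 = 260
  roll 6: 260 = 260
  roll 7: 250 + 80 = 330
  roll 8: 230 + 100 = 330
  roll 9: 210 = 210
This matches the lower bound, so 9 is optimal.

9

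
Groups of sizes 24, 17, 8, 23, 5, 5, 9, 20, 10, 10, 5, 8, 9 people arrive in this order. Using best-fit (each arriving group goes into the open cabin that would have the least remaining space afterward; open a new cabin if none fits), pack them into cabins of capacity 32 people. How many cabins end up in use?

  24 → cabin 1 (new)  [load 24/32]
  17 → cabin 2 (new)  [load 17/32]
  8 → cabin 1  [load 32/32]
  23 → cabin 3 (new)  [load 23/32]
  5 → cabin 3  [load 28/32]
  5 → cabin 2  [load 22/32]
  9 → cabin 2  [load 31/32]
  20 → cabin 4 (new)  [load 20/32]
  10 → cabin 4  [load 30/32]
  10 → cabin 5 (new)  [load 10/32]
  5 → cabin 5  [load 15/32]
  8 → cabin 5  [load 23/32]
  9 → cabin 5  [load 32/32]
5 cabins opened.

5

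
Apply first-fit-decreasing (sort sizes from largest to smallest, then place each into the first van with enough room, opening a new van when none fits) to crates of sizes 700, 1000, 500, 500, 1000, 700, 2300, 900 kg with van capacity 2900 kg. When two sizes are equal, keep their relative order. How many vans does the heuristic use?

Sorted descending: 2300, 1000, 1000, 900, 700, 700, 500, 500.
  2300 → van 1 (new)  [load 2300/2900]
  1000 → van 2 (new)  [load 1000/2900]
  1000 → van 2  [load 2000/2900]
  900 → van 2  [load 2900/2900]
  700 → van 3 (new)  [load 700/2900]
  700 → van 3  [load 1400/2900]
  500 → van 1  [load 2800/2900]
  500 → van 3  [load 1900/2900]
3 vans opened.

3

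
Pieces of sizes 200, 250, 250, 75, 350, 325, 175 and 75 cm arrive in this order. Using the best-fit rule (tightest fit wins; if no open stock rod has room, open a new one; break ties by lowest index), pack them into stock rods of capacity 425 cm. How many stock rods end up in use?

  200 → stock rod 1 (new)  [load 200/425]
  250 → stock rod 2 (new)  [load 250/425]
  250 → stock rod 3 (new)  [load 250/425]
  75 → stock rod 2  [load 325/425]
  350 → stock rod 4 (new)  [load 350/425]
  325 → stock rod 5 (new)  [load 325/425]
  175 → stock rod 3  [load 425/425]
  75 → stock rod 4  [load 425/425]
5 stock rods opened.

5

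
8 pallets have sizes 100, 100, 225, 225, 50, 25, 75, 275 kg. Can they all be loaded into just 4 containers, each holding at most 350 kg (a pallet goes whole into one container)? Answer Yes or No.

A valid assignment using 4 containers:
  container 1: 275 + 75 = 350
  container 2: 225 + 100 + 25 = 350
  container 3: 225 + 100 = 325
  container 4: 50 = 50
Every load is within 350 kg, so 4 containers suffice.

Yes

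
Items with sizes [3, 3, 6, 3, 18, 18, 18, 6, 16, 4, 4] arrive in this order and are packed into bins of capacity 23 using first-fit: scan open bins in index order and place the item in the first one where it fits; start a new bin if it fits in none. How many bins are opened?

5

  3 → bin 1 (new)  [load 3/23]
  3 → bin 1  [load 6/23]
  6 → bin 1  [load 12/23]
  3 → bin 1  [load 15/23]
  18 → bin 2 (new)  [load 18/23]
  18 → bin 3 (new)  [load 18/23]
  18 → bin 4 (new)  [load 18/23]
  6 → bin 1  [load 21/23]
  16 → bin 5 (new)  [load 16/23]
  4 → bin 2  [load 22/23]
  4 → bin 3  [load 22/23]
5 bins opened.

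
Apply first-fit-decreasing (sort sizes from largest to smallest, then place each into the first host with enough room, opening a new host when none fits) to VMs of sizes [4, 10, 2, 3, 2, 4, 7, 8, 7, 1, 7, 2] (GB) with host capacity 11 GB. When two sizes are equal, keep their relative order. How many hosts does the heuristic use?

Sorted descending: 10, 8, 7, 7, 7, 4, 4, 3, 2, 2, 2, 1.
  10 → host 1 (new)  [load 10/11]
  8 → host 2 (new)  [load 8/11]
  7 → host 3 (new)  [load 7/11]
  7 → host 4 (new)  [load 7/11]
  7 → host 5 (new)  [load 7/11]
  4 → host 3  [load 11/11]
  4 → host 4  [load 11/11]
  3 → host 2  [load 11/11]
  2 → host 5  [load 9/11]
  2 → host 5  [load 11/11]
  2 → host 6 (new)  [load 2/11]
  1 → host 1  [load 11/11]
6 hosts opened.

6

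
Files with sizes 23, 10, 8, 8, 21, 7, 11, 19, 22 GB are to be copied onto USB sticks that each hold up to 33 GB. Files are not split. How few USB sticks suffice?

5

Total = 23 + 22 + 21 + 19 + 11 + 10 + 8 + 8 + 7 = 129 GB.
Lower bound: ⌈129/33⌉ = 4 USB sticks.
A packing using 5 USB sticks:
  USB stick 1: 23 + 10 = 33
  USB stick 2: 22 + 11 = 33
  USB stick 3: 21 + 8 = 29
  USB stick 4: 19 + 8 = 27
  USB stick 5: 7 = 7
No arrangement into 4 USB sticks stays within capacity, so 5 is optimal.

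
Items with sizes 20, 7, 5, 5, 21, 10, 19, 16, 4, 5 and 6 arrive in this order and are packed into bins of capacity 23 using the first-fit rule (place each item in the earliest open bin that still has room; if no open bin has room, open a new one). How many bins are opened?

  20 → bin 1 (new)  [load 20/23]
  7 → bin 2 (new)  [load 7/23]
  5 → bin 2  [load 12/23]
  5 → bin 2  [load 17/23]
  21 → bin 3 (new)  [load 21/23]
  10 → bin 4 (new)  [load 10/23]
  19 → bin 5 (new)  [load 19/23]
  16 → bin 6 (new)  [load 16/23]
  4 → bin 2  [load 21/23]
  5 → bin 4  [load 15/23]
  6 → bin 4  [load 21/23]
6 bins opened.

6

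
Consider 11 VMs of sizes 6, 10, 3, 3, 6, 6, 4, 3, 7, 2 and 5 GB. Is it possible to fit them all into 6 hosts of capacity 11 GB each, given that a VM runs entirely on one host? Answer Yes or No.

Yes

A valid assignment using 6 hosts:
  host 1: 10 = 10
  host 2: 7 + 4 = 11
  host 3: 6 + 5 = 11
  host 4: 6 + 3 + 2 = 11
  host 5: 6 + 3 = 9
  host 6: 3 = 3
Every load is within 11 GB, so 6 hosts suffice.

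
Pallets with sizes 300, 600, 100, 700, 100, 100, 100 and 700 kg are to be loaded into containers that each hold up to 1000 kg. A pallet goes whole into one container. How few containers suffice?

Total = 700 + 700 + 600 + 300 + 100 + 100 + 100 + 100 = 2700 kg.
Lower bound: ⌈2700/1000⌉ = 3 containers.
A packing using 3 containers:
  container 1: 700 + 300 = 1000
  container 2: 700 + 100 + 100 + 100 = 1000
  container 3: 600 + 100 = 700
This matches the lower bound, so 3 is optimal.

3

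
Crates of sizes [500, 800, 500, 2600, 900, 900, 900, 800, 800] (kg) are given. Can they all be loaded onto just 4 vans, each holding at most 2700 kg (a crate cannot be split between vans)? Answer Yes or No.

A valid assignment using 4 vans:
  van 1: 2600 = 2600
  van 2: 900 + 900 + 900 = 2700
  van 3: 800 + 800 + 800 = 2400
  van 4: 500 + 500 = 1000
Every load is within 2700 kg, so 4 vans suffice.

Yes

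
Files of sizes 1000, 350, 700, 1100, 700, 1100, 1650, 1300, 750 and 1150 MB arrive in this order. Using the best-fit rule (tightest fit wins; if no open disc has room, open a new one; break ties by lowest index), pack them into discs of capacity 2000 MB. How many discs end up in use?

  1000 → disc 1 (new)  [load 1000/2000]
  350 → disc 1  [load 1350/2000]
  700 → disc 2 (new)  [load 700/2000]
  1100 → disc 2  [load 1800/2000]
  700 → disc 3 (new)  [load 700/2000]
  1100 → disc 3  [load 1800/2000]
  1650 → disc 4 (new)  [load 1650/2000]
  1300 → disc 5 (new)  [load 1300/2000]
  750 → disc 6 (new)  [load 750/2000]
  1150 → disc 6  [load 1900/2000]
6 discs opened.

6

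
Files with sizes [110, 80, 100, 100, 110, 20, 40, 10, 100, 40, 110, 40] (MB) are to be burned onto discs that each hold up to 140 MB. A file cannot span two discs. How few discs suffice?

7

Total = 110 + 110 + 110 + 100 + 100 + 100 + 80 + 40 + 40 + 40 + 20 + 10 = 860 MB.
Lower bound: ⌈860/140⌉ = 7 discs.
A packing using 7 discs:
  disc 1: 110 + 20 + 10 = 140
  disc 2: 110 = 110
  disc 3: 110 = 110
  disc 4: 100 + 40 = 140
  disc 5: 100 + 40 = 140
  disc 6: 100 + 40 = 140
  disc 7: 80 = 80
This matches the lower bound, so 7 is optimal.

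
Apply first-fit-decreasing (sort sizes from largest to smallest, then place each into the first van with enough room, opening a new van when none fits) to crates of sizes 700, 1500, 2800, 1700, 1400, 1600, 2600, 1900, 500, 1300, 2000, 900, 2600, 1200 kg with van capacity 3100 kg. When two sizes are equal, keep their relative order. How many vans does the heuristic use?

Sorted descending: 2800, 2600, 2600, 2000, 1900, 1700, 1600, 1500, 1400, 1300, 1200, 900, 700, 500.
  2800 → van 1 (new)  [load 2800/3100]
  2600 → van 2 (new)  [load 2600/3100]
  2600 → van 3 (new)  [load 2600/3100]
  2000 → van 4 (new)  [load 2000/3100]
  1900 → van 5 (new)  [load 1900/3100]
  1700 → van 6 (new)  [load 1700/3100]
  1600 → van 7 (new)  [load 1600/3100]
  1500 → van 7  [load 3100/3100]
  1400 → van 6  [load 3100/3100]
  1300 → van 8 (new)  [load 1300/3100]
  1200 → van 5  [load 3100/3100]
  900 → van 4  [load 2900/3100]
  700 → van 8  [load 2000/3100]
  500 → van 2  [load 3100/3100]
8 vans opened.

8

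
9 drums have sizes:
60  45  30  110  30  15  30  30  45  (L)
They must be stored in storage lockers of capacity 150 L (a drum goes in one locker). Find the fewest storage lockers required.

Total = 110 + 60 + 45 + 45 + 30 + 30 + 30 + 30 + 15 = 395 L.
Lower bound: ⌈395/150⌉ = 3 storage lockers.
A packing using 3 storage lockers:
  locker 1: 110 + 30 = 140
  locker 2: 60 + 45 + 45 = 150
  locker 3: 30 + 30 + 30 + 15 = 105
This matches the lower bound, so 3 is optimal.

3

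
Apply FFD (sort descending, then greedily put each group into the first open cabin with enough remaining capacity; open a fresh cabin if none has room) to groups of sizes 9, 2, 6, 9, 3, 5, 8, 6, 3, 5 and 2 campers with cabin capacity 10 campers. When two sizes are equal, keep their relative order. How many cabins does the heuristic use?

7

Sorted descending: 9, 9, 8, 6, 6, 5, 5, 3, 3, 2, 2.
  9 → cabin 1 (new)  [load 9/10]
  9 → cabin 2 (new)  [load 9/10]
  8 → cabin 3 (new)  [load 8/10]
  6 → cabin 4 (new)  [load 6/10]
  6 → cabin 5 (new)  [load 6/10]
  5 → cabin 6 (new)  [load 5/10]
  5 → cabin 6  [load 10/10]
  3 → cabin 4  [load 9/10]
  3 → cabin 5  [load 9/10]
  2 → cabin 3  [load 10/10]
  2 → cabin 7 (new)  [load 2/10]
7 cabins opened.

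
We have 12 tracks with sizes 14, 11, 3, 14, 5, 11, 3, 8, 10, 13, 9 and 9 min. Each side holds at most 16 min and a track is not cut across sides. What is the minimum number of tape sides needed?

9

Total = 14 + 14 + 13 + 11 + 11 + 10 + 9 + 9 + 8 + 5 + 3 + 3 = 110 min.
Lower bound: ⌈110/16⌉ = 7 tape sides.
Also, 8 tracks each exceed 8 min, and no two of those can share a side, so at least 8 tape sides are needed.
A packing using 9 tape sides:
  side 1: 14 = 14
  side 2: 14 = 14
  side 3: 13 + 3 = 16
  side 4: 11 + 5 = 16
  side 5: 11 + 3 = 14
  side 6: 10 = 10
  side 7: 9 = 9
  side 8: 9 = 9
  side 9: 8 = 8
No arrangement into 8 tape sides stays within capacity, so 9 is optimal.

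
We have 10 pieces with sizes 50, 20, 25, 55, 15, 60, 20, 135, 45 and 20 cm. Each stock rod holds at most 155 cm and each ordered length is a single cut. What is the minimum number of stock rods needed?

3

Total = 135 + 60 + 55 + 50 + 45 + 25 + 20 + 20 + 20 + 15 = 445 cm.
Lower bound: ⌈445/155⌉ = 3 stock rods.
A packing using 3 stock rods:
  stock rod 1: 135 + 20 = 155
  stock rod 2: 60 + 55 + 25 + 15 = 155
  stock rod 3: 50 + 45 + 20 + 20 = 135
This matches the lower bound, so 3 is optimal.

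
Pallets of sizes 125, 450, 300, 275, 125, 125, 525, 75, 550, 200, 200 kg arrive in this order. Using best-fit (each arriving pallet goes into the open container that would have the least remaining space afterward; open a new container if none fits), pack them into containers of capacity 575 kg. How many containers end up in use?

  125 → container 1 (new)  [load 125/575]
  450 → container 1  [load 575/575]
  300 → container 2 (new)  [load 300/575]
  275 → container 2  [load 575/575]
  125 → container 3 (new)  [load 125/575]
  125 → container 3  [load 250/575]
  525 → container 4 (new)  [load 525/575]
  75 → container 3  [load 325/575]
  550 → container 5 (new)  [load 550/575]
  200 → container 3  [load 525/575]
  200 → container 6 (new)  [load 200/575]
6 containers opened.

6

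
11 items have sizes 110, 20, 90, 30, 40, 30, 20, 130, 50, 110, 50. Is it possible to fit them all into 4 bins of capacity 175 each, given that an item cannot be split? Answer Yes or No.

Total = 680; ⌈680/175⌉ = 4.
The bound of 4 does not rule out 4, but exhaustive search shows no assignment into 4 bins of capacity 175 exists — the minimum is 5.

No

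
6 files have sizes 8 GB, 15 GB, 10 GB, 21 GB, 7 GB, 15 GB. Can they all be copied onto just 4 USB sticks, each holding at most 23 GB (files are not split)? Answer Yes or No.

A valid assignment using 4 USB sticks:
  USB stick 1: 21 = 21
  USB stick 2: 15 + 8 = 23
  USB stick 3: 15 + 7 = 22
  USB stick 4: 10 = 10
Every load is within 23 GB, so 4 USB sticks suffice.

Yes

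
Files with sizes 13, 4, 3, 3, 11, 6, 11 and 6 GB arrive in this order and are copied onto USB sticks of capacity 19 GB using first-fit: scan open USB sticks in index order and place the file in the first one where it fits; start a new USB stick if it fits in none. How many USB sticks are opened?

4

  13 → USB stick 1 (new)  [load 13/19]
  4 → USB stick 1  [load 17/19]
  3 → USB stick 2 (new)  [load 3/19]
  3 → USB stick 2  [load 6/19]
  11 → USB stick 2  [load 17/19]
  6 → USB stick 3 (new)  [load 6/19]
  11 → USB stick 3  [load 17/19]
  6 → USB stick 4 (new)  [load 6/19]
4 USB sticks opened.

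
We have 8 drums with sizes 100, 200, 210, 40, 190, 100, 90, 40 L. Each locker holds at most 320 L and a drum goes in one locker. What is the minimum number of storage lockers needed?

Total = 210 + 200 + 190 + 100 + 100 + 90 + 40 + 40 = 970 L.
Lower bound: ⌈970/320⌉ = 4 storage lockers.
A packing using 4 storage lockers:
  locker 1: 210 + 100 = 310
  locker 2: 200 + 100 = 300
  locker 3: 190 + 90 + 40 = 320
  locker 4: 40 = 40
This matches the lower bound, so 4 is optimal.

4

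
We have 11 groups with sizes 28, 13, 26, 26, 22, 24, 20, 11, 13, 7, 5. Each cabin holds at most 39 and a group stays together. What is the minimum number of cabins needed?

Total = 28 + 26 + 26 + 24 + 22 + 20 + 13 + 13 + 11 + 7 + 5 = 195.
Lower bound: ⌈195/39⌉ = 5 cabins.
Also, 6 groups each exceed 39/2, and no two of those can share a cabin, so at least 6 cabins are needed.
A packing using 6 cabins:
  cabin 1: 28 + 11 = 39
  cabin 2: 26 + 13 = 39
  cabin 3: 26 + 13 = 39
  cabin 4: 24 + 7 + 5 = 36
  cabin 5: 22 = 22
  cabin 6: 20 = 20
This matches the lower bound, so 6 is optimal.

6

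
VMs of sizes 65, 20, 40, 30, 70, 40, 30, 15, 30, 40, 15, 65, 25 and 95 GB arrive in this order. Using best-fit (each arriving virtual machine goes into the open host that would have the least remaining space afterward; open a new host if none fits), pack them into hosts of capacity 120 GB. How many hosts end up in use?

  65 → host 1 (new)  [load 65/120]
  20 → host 1  [load 85/120]
  40 → host 2 (new)  [load 40/120]
  30 → host 1  [load 115/120]
  70 → host 2  [load 110/120]
  40 → host 3 (new)  [load 40/120]
  30 → host 3  [load 70/120]
  15 → host 3  [load 85/120]
  30 → host 3  [load 115/120]
  40 → host 4 (new)  [load 40/120]
  15 → host 4  [load 55/120]
  65 → host 4  [load 120/120]
  25 → host 5 (new)  [load 25/120]
  95 → host 5  [load 120/120]
5 hosts opened.

5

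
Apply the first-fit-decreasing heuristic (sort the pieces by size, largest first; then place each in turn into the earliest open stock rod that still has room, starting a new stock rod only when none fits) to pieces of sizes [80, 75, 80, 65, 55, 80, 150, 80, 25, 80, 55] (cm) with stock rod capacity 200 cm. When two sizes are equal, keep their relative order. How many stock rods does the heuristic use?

5

Sorted descending: 150, 80, 80, 80, 80, 80, 75, 65, 55, 55, 25.
  150 → stock rod 1 (new)  [load 150/200]
  80 → stock rod 2 (new)  [load 80/200]
  80 → stock rod 2  [load 160/200]
  80 → stock rod 3 (new)  [load 80/200]
  80 → stock rod 3  [load 160/200]
  80 → stock rod 4 (new)  [load 80/200]
  75 → stock rod 4  [load 155/200]
  65 → stock rod 5 (new)  [load 65/200]
  55 → stock rod 5  [load 120/200]
  55 → stock rod 5  [load 175/200]
  25 → stock rod 1  [load 175/200]
5 stock rods opened.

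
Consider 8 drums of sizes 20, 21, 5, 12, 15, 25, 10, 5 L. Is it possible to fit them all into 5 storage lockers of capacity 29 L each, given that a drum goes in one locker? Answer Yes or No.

Yes

A valid assignment using 5 storage lockers:
  locker 1: 25 = 25
  locker 2: 21 + 5 = 26
  locker 3: 20 + 5 = 25
  locker 4: 15 + 12 = 27
  locker 5: 10 = 10
Every load is within 29 L, so 5 storage lockers suffice.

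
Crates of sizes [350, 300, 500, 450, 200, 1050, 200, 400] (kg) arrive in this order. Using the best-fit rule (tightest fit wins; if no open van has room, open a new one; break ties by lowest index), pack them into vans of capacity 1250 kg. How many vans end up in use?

3

  350 → van 1 (new)  [load 350/1250]
  300 → van 1  [load 650/1250]
  500 → van 1  [load 1150/1250]
  450 → van 2 (new)  [load 450/1250]
  200 → van 2  [load 650/1250]
  1050 → van 3 (new)  [load 1050/1250]
  200 → van 3  [load 1250/1250]
  400 → van 2  [load 1050/1250]
3 vans opened.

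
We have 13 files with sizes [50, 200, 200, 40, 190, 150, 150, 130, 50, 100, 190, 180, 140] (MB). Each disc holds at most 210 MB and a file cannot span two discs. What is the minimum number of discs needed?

Total = 200 + 200 + 190 + 190 + 180 + 150 + 150 + 140 + 130 + 100 + 50 + 50 + 40 = 1770 MB.
Lower bound: ⌈1770/210⌉ = 9 discs.
A packing using 10 discs:
  disc 1: 200 = 200
  disc 2: 200 = 200
  disc 3: 190 = 190
  disc 4: 190 = 190
  disc 5: 180 = 180
  disc 6: 150 + 50 = 200
  disc 7: 150 + 50 = 200
  disc 8: 140 + 40 = 180
  disc 9: 130 = 130
  disc 10: 100 = 100
No arrangement into 9 discs stays within capacity, so 10 is optimal.

10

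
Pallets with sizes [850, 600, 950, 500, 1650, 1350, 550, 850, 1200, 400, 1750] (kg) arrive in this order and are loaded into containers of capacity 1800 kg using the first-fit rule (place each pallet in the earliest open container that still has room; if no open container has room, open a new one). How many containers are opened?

  850 → container 1 (new)  [load 850/1800]
  600 → container 1  [load 1450/1800]
  950 → container 2 (new)  [load 950/1800]
  500 → container 2  [load 1450/1800]
  1650 → container 3 (new)  [load 1650/1800]
  1350 → container 4 (new)  [load 1350/1800]
  550 → container 5 (new)  [load 550/1800]
  850 → container 5  [load 1400/1800]
  1200 → container 6 (new)  [load 1200/1800]
  400 → container 4  [load 1750/1800]
  1750 → container 7 (new)  [load 1750/1800]
7 containers opened.

7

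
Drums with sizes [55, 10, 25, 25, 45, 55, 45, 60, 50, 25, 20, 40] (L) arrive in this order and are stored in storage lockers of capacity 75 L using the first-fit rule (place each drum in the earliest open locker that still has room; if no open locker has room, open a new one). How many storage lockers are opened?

8

  55 → locker 1 (new)  [load 55/75]
  10 → locker 1  [load 65/75]
  25 → locker 2 (new)  [load 25/75]
  25 → locker 2  [load 50/75]
  45 → locker 3 (new)  [load 45/75]
  55 → locker 4 (new)  [load 55/75]
  45 → locker 5 (new)  [load 45/75]
  60 → locker 6 (new)  [load 60/75]
  50 → locker 7 (new)  [load 50/75]
  25 → locker 2  [load 75/75]
  20 → locker 3  [load 65/75]
  40 → locker 8 (new)  [load 40/75]
8 storage lockers opened.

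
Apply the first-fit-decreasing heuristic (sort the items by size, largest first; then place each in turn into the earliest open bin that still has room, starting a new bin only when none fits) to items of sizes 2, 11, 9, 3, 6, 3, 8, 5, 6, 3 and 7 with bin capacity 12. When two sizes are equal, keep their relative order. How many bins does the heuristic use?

6

Sorted descending: 11, 9, 8, 7, 6, 6, 5, 3, 3, 3, 2.
  11 → bin 1 (new)  [load 11/12]
  9 → bin 2 (new)  [load 9/12]
  8 → bin 3 (new)  [load 8/12]
  7 → bin 4 (new)  [load 7/12]
  6 → bin 5 (new)  [load 6/12]
  6 → bin 5  [load 12/12]
  5 → bin 4  [load 12/12]
  3 → bin 2  [load 12/12]
  3 → bin 3  [load 11/12]
  3 → bin 6 (new)  [load 3/12]
  2 → bin 6  [load 5/12]
6 bins opened.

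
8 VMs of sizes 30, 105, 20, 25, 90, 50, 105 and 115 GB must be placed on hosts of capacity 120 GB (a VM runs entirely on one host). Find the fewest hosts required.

Total = 115 + 105 + 105 + 90 + 50 + 30 + 25 + 20 = 540 GB.
Lower bound: ⌈540/120⌉ = 5 hosts.
A packing using 5 hosts:
  host 1: 115 = 115
  host 2: 105 = 105
  host 3: 105 = 105
  host 4: 90 + 30 = 120
  host 5: 50 + 25 + 20 = 95
This matches the lower bound, so 5 is optimal.

5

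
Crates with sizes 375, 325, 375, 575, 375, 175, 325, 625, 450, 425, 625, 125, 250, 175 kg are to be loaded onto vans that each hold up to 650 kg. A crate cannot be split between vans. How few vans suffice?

Total = 625 + 625 + 575 + 450 + 425 + 375 + 375 + 375 + 325 + 325 + 250 + 175 + 175 + 125 = 5200 kg.
Lower bound: ⌈5200/650⌉ = 8 vans.
A packing using 9 vans:
  van 1: 625 = 625
  van 2: 625 = 625
  van 3: 575 = 575
  van 4: 450 + 175 = 625
  van 5: 425 + 175 = 600
  van 6: 375 + 250 = 625
  van 7: 375 + 125 = 500
  van 8: 375 = 375
  van 9: 325 + 325 = 650
No arrangement into 8 vans stays within capacity, so 9 is optimal.

9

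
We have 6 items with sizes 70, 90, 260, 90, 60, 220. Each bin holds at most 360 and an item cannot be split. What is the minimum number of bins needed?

Total = 260 + 220 + 90 + 90 + 70 + 60 = 790.
Lower bound: ⌈790/360⌉ = 3 bins.
A packing using 3 bins:
  bin 1: 260 + 90 = 350
  bin 2: 220 + 90 = 310
  bin 3: 70 + 60 = 130
This matches the lower bound, so 3 is optimal.

3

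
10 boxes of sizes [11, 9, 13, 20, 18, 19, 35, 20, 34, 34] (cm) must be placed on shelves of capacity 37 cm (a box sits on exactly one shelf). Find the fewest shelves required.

7

Total = 35 + 34 + 34 + 20 + 20 + 19 + 18 + 13 + 11 + 9 = 213 cm.
Lower bound: ⌈213/37⌉ = 6 shelves.
A packing using 7 shelves:
  shelf 1: 35 = 35
  shelf 2: 34 = 34
  shelf 3: 34 = 34
  shelf 4: 20 + 13 = 33
  shelf 5: 20 + 11 = 31
  shelf 6: 19 + 18 = 37
  shelf 7: 9 = 9
No arrangement into 6 shelves stays within capacity, so 7 is optimal.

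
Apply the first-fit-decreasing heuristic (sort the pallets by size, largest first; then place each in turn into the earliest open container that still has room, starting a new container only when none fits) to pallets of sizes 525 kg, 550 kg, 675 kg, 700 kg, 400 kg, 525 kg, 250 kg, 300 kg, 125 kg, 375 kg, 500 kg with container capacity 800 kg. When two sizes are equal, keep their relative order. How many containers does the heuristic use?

Sorted descending: 700, 675, 550, 525, 525, 500, 400, 375, 300, 250, 125.
  700 → container 1 (new)  [load 700/800]
  675 → container 2 (new)  [load 675/800]
  550 → container 3 (new)  [load 550/800]
  525 → container 4 (new)  [load 525/800]
  525 → container 5 (new)  [load 525/800]
  500 → container 6 (new)  [load 500/800]
  400 → container 7 (new)  [load 400/800]
  375 → container 7  [load 775/800]
  300 → container 6  [load 800/800]
  250 → container 3  [load 800/800]
  125 → container 2  [load 800/800]
7 containers opened.

7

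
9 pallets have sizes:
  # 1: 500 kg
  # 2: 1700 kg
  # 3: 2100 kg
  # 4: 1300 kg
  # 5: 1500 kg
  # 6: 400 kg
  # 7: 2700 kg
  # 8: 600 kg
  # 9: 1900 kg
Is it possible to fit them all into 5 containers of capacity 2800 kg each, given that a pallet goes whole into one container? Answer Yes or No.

A valid assignment using 5 containers:
  container 1: 2700 = 2700
  container 2: 2100 + 600 = 2700
  container 3: 1900 + 500 + 400 = 2800
  container 4: 1700 = 1700
  container 5: 1500 + 1300 = 2800
Every load is within 2800 kg, so 5 containers suffice.

Yes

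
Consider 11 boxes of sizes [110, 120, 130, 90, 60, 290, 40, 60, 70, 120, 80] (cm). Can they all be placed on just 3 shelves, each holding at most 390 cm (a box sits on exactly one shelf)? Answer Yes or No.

Yes

A valid assignment using 3 shelves:
  shelf 1: 290 + 60 + 40 = 390
  shelf 2: 130 + 120 + 80 + 60 = 390
  shelf 3: 120 + 110 + 90 + 70 = 390
Every load is within 390 cm, so 3 shelves suffice.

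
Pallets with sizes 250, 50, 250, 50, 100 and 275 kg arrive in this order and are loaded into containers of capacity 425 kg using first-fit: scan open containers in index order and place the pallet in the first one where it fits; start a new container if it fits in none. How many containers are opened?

  250 → container 1 (new)  [load 250/425]
  50 → container 1  [load 300/425]
  250 → container 2 (new)  [load 250/425]
  50 → container 1  [load 350/425]
  100 → container 2  [load 350/425]
  275 → container 3 (new)  [load 275/425]
3 containers opened.

3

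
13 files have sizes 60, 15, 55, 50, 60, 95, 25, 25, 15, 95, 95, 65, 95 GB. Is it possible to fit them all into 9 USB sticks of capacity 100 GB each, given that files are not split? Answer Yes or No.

A valid assignment using 9 USB sticks:
  USB stick 1: 95 = 95
  USB stick 2: 95 = 95
  USB stick 3: 95 = 95
  USB stick 4: 95 = 95
  USB stick 5: 65 + 25 = 90
  USB stick 6: 60 + 25 + 15 = 100
  USB stick 7: 60 + 15 = 75
  USB stick 8: 55 = 55
  USB stick 9: 50 = 50
Every load is within 100 GB, so 9 USB sticks suffice.

Yes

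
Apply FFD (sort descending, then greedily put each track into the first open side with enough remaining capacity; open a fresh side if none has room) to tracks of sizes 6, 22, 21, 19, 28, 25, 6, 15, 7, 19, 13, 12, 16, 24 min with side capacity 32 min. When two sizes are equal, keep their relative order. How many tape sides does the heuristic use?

Sorted descending: 28, 25, 24, 22, 21, 19, 19, 16, 15, 13, 12, 7, 6, 6.
  28 → side 1 (new)  [load 28/32]
  25 → side 2 (new)  [load 25/32]
  24 → side 3 (new)  [load 24/32]
  22 → side 4 (new)  [load 22/32]
  21 → side 5 (new)  [load 21/32]
  19 → side 6 (new)  [load 19/32]
  19 → side 7 (new)  [load 19/32]
  16 → side 8 (new)  [load 16/32]
  15 → side 8  [load 31/32]
  13 → side 6  [load 32/32]
  12 → side 7  [load 31/32]
  7 → side 2  [load 32/32]
  6 → side 3  [load 30/32]
  6 → side 4  [load 28/32]
8 tape sides opened.

8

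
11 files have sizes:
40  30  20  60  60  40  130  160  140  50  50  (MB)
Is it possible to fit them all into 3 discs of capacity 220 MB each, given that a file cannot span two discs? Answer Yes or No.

No

Total = 780 MB; ⌈780/220⌉ = 4.
At least 4 discs are required, but only 3 are allowed.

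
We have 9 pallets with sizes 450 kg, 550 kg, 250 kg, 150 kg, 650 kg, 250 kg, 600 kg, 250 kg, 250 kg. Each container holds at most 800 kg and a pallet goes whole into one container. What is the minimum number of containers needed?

5

Total = 650 + 600 + 550 + 450 + 250 + 250 + 250 + 250 + 150 = 3400 kg.
Lower bound: ⌈3400/800⌉ = 5 containers.
A packing using 5 containers:
  container 1: 650 + 150 = 800
  container 2: 600 = 600
  container 3: 550 + 250 = 800
  container 4: 450 + 250 = 700
  container 5: 250 + 250 = 500
This matches the lower bound, so 5 is optimal.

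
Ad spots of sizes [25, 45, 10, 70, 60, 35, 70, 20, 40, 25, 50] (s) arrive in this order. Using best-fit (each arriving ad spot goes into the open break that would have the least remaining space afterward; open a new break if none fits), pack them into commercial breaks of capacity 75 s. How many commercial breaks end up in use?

7

  25 → break 1 (new)  [load 25/75]
  45 → break 1  [load 70/75]
  10 → break 2 (new)  [load 10/75]
  70 → break 3 (new)  [load 70/75]
  60 → break 2  [load 70/75]
  35 → break 4 (new)  [load 35/75]
  70 → break 5 (new)  [load 70/75]
  20 → break 4  [load 55/75]
  40 → break 6 (new)  [load 40/75]
  25 → break 6  [load 65/75]
  50 → break 7 (new)  [load 50/75]
7 commercial breaks opened.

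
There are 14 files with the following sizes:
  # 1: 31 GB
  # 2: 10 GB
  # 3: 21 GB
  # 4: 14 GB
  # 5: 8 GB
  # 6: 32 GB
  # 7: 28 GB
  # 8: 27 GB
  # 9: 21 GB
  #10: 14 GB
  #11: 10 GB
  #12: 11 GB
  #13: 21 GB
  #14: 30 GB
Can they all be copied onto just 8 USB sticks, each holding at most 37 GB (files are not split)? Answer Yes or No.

Total = 278 GB; ⌈278/37⌉ = 8.
The bound of 8 does not rule out 8, but exhaustive search shows no assignment into 8 USB sticks of capacity 37 GB exists — the minimum is 9.

No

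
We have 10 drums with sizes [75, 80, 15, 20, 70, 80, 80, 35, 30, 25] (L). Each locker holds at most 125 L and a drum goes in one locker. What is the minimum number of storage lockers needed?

5

Total = 80 + 80 + 80 + 75 + 70 + 35 + 30 + 25 + 20 + 15 = 510 L.
Lower bound: ⌈510/125⌉ = 5 storage lockers.
A packing using 5 storage lockers:
  locker 1: 80 + 35 = 115
  locker 2: 80 + 30 + 15 = 125
  locker 3: 80 + 25 + 20 = 125
  locker 4: 75 = 75
  locker 5: 70 = 70
This matches the lower bound, so 5 is optimal.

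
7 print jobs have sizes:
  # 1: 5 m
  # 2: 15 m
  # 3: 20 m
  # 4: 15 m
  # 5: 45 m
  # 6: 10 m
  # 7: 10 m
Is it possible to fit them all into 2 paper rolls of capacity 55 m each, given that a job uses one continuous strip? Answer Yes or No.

No

Total = 120 m; ⌈120/55⌉ = 3.
At least 3 paper rolls are required, but only 2 are allowed.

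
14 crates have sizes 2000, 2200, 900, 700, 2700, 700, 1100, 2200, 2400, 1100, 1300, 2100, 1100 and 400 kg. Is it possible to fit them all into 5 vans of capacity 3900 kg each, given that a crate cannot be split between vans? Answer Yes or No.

No

Total = 20900 kg; ⌈20900/3900⌉ = 6.
At least 6 vans are required, but only 5 are allowed.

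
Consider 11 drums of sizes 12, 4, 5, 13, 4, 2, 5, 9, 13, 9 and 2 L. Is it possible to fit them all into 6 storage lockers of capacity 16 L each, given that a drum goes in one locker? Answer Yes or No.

Yes

A valid assignment using 6 storage lockers:
  locker 1: 13 + 2 = 15
  locker 2: 13 + 2 = 15
  locker 3: 12 + 4 = 16
  locker 4: 9 + 5 = 14
  locker 5: 9 + 5 = 14
  locker 6: 4 = 4
Every load is within 16 L, so 6 storage lockers suffice.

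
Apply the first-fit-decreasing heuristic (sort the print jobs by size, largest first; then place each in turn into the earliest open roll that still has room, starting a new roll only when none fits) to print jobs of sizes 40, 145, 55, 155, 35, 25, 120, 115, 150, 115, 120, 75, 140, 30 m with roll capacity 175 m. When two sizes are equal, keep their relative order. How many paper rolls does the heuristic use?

Sorted descending: 155, 150, 145, 140, 120, 120, 115, 115, 75, 55, 40, 35, 30, 25.
  155 → roll 1 (new)  [load 155/175]
  150 → roll 2 (new)  [load 150/175]
  145 → roll 3 (new)  [load 145/175]
  140 → roll 4 (new)  [load 140/175]
  120 → roll 5 (new)  [load 120/175]
  120 → roll 6 (new)  [load 120/175]
  115 → roll 7 (new)  [load 115/175]
  115 → roll 8 (new)  [load 115/175]
  75 → roll 9 (new)  [load 75/175]
  55 → roll 5  [load 175/175]
  40 → roll 6  [load 160/175]
  35 → roll 4  [load 175/175]
  30 → roll 3  [load 175/175]
  25 → roll 2  [load 175/175]
9 paper rolls opened.

9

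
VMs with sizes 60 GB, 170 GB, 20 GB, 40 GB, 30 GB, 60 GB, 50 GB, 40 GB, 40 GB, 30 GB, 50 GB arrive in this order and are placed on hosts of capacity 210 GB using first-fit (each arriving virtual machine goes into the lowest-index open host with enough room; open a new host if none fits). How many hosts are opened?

  60 → host 1 (new)  [load 60/210]
  170 → host 2 (new)  [load 170/210]
  20 → host 1  [load 80/210]
  40 → host 1  [load 120/210]
  30 → host 1  [load 150/210]
  60 → host 1  [load 210/210]
  50 → host 3 (new)  [load 50/210]
  40 → host 2  [load 210/210]
  40 → host 3  [load 90/210]
  30 → host 3  [load 120/210]
  50 → host 3  [load 170/210]
3 hosts opened.

3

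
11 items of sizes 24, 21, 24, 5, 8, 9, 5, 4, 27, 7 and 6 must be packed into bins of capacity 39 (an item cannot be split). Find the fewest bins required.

Total = 27 + 24 + 24 + 21 + 9 + 8 + 7 + 6 + 5 + 5 + 4 = 140.
Lower bound: ⌈140/39⌉ = 4 bins.
A packing using 4 bins:
  bin 1: 27 + 9 = 36
  bin 2: 24 + 8 + 7 = 39
  bin 3: 24 + 6 + 5 + 4 = 39
  bin 4: 21 + 5 = 26
This matches the lower bound, so 4 is optimal.

4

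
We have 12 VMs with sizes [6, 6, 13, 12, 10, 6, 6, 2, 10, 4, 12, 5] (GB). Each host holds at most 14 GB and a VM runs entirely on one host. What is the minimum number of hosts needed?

Total = 13 + 12 + 12 + 10 + 10 + 6 + 6 + 6 + 6 + 5 + 4 + 2 = 92 GB.
Lower bound: ⌈92/14⌉ = 7 hosts.
A packing using 8 hosts:
  host 1: 13 = 13
  host 2: 12 + 2 = 14
  host 3: 12 = 12
  host 4: 10 + 4 = 14
  host 5: 10 = 10
  host 6: 6 + 6 = 12
  host 7: 6 + 6 = 12
  host 8: 5 = 5
No arrangement into 7 hosts stays within capacity, so 8 is optimal.

8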